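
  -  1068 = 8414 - 9482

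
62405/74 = 62405/74=843.31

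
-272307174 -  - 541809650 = 269502476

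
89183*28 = 2497124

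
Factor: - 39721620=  - 2^2 * 3^1*5^1*41^1*67^1*241^1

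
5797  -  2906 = 2891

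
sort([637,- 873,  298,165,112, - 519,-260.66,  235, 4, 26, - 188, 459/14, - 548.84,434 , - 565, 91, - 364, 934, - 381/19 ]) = [  -  873, - 565, - 548.84, - 519,-364, - 260.66, - 188,-381/19, 4, 26,459/14, 91,112, 165, 235,298,434,637, 934 ]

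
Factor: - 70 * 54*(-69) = 260820 = 2^2 *3^4* 5^1*7^1*23^1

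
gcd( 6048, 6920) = 8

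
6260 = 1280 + 4980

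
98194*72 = 7069968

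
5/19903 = 5/19903= 0.00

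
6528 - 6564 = - 36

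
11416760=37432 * 305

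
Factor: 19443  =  3^1*6481^1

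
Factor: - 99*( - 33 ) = 3^3*11^2 = 3267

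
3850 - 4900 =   -  1050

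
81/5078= 81/5078= 0.02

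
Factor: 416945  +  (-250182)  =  19^1*67^1*131^1 = 166763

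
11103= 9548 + 1555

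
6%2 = 0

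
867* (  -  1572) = -1362924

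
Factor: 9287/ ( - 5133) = - 3^ ( - 1) * 29^( - 1)*37^1*59^( - 1) * 251^1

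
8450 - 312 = 8138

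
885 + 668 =1553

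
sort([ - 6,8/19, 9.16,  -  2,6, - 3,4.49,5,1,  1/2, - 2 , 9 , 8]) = [ - 6, - 3,-2, - 2, 8/19,1/2,1,4.49, 5,  6,8 , 9,9.16]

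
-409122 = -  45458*9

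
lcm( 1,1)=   1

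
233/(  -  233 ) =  - 1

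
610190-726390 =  - 116200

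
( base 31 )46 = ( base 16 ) 82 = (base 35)3P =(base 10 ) 130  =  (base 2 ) 10000010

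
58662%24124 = 10414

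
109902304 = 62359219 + 47543085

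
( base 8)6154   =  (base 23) 606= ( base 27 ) 49l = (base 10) 3180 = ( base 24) 5cc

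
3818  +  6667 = 10485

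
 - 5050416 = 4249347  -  9299763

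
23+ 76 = 99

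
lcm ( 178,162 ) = 14418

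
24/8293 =24/8293 = 0.00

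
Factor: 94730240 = 2^11* 5^1*11^1*29^2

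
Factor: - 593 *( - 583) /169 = 11^1*13^( - 2)*53^1*593^1 = 345719/169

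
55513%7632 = 2089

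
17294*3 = 51882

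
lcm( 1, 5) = 5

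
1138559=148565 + 989994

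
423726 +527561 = 951287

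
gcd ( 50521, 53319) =1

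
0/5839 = 0 = 0.00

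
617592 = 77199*8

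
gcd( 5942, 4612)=2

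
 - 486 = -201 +-285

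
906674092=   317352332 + 589321760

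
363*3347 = 1214961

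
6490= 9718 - 3228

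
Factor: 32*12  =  2^7 * 3^1 = 384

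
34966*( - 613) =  - 21434158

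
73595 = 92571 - 18976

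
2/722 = 1/361 = 0.00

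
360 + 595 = 955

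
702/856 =351/428  =  0.82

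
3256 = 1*3256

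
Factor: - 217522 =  - 2^1*108761^1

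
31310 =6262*5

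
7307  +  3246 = 10553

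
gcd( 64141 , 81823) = 7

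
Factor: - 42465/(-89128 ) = 2^( - 3 )*3^1  *5^1*13^( - 1)*19^1*149^1*857^ (-1) 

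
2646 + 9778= 12424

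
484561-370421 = 114140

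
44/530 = 22/265 =0.08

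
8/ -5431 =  - 8/5431 = -0.00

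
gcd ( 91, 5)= 1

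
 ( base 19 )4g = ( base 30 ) 32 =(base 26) 3e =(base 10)92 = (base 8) 134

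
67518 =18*3751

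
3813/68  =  3813/68 = 56.07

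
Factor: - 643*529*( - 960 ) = 2^6*3^1 * 5^1*23^2*643^1 = 326541120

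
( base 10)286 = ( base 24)BM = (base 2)100011110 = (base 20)e6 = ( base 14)166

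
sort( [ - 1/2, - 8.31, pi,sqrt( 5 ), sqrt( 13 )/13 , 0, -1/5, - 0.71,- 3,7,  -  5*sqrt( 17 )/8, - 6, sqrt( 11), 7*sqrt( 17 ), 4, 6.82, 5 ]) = [ - 8.31, - 6, - 3, - 5*sqrt( 17)/8, - 0.71, -1/2, - 1/5  ,  0 , sqrt( 13 )/13, sqrt( 5), pi, sqrt( 11 ) , 4, 5,6.82, 7, 7*sqrt( 17 )]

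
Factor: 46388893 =29^1*1599617^1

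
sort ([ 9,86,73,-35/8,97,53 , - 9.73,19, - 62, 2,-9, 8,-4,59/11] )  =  [ - 62, - 9.73,  -  9, - 35/8,-4, 2, 59/11, 8, 9,  19, 53,  73, 86,  97]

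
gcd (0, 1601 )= 1601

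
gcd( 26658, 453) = 3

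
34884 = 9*3876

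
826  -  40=786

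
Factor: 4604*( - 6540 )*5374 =-2^5 *3^1  *  5^1 * 109^1*1151^1*2687^1 =- 161811999840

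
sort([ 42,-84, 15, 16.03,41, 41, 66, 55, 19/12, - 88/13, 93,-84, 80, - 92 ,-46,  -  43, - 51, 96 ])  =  [ - 92, - 84,-84, - 51, - 46, - 43, - 88/13,  19/12, 15,  16.03, 41,41, 42,55, 66,80, 93, 96 ]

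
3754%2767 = 987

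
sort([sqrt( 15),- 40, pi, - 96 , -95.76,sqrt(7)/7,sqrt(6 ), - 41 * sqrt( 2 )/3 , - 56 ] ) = [  -  96,-95.76,-56, -40, - 41 * sqrt( 2)/3, sqrt( 7) /7, sqrt(6), pi,  sqrt(15)]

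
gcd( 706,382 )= 2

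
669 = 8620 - 7951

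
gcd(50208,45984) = 96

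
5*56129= 280645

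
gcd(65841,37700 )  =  1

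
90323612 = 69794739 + 20528873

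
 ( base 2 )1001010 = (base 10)74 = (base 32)2a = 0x4A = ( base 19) 3h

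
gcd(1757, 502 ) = 251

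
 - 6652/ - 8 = 831 + 1/2 = 831.50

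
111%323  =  111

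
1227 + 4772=5999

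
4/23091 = 4/23091 =0.00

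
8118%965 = 398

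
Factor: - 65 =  - 5^1* 13^1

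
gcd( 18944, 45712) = 16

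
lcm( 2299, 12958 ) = 142538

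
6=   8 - 2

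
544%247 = 50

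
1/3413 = 1/3413 = 0.00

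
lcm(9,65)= 585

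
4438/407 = 10 + 368/407= 10.90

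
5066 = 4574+492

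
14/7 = 2=2.00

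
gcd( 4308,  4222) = 2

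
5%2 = 1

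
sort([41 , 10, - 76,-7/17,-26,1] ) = [ - 76, - 26,  -  7/17, 1, 10, 41]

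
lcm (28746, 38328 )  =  114984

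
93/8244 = 31/2748= 0.01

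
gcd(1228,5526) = 614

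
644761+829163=1473924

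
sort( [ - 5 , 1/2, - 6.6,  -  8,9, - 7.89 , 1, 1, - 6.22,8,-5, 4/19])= [  -  8, - 7.89, - 6.6, - 6.22, - 5, - 5,4/19 , 1/2, 1,1 , 8,9 ]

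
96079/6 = 16013 + 1/6 =16013.17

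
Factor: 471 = 3^1 * 157^1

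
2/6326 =1/3163 = 0.00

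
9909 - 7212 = 2697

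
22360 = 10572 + 11788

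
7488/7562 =3744/3781 =0.99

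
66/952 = 33/476 = 0.07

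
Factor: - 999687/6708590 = -2^(-1 ) * 3^1 * 5^ ( - 1 )*7^( - 2)  *13^1*13691^(-1 )*25633^1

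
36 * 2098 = 75528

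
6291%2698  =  895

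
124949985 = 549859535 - 424909550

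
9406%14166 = 9406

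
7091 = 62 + 7029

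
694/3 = 231 + 1/3 = 231.33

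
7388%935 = 843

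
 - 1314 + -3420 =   -  4734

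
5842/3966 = 2921/1983 = 1.47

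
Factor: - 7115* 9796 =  - 69698540 = - 2^2 * 5^1*31^1*79^1*1423^1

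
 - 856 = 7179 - 8035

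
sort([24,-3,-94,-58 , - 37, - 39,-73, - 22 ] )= [-94, - 73, - 58, - 39, -37,- 22, - 3,  24]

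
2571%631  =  47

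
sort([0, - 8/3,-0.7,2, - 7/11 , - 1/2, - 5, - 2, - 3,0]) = [ - 5, - 3, - 8/3, - 2, - 0.7, - 7/11, - 1/2,0, 0,2] 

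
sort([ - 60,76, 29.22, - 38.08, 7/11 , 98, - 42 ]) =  [ - 60, - 42, - 38.08, 7/11 , 29.22,76,98 ] 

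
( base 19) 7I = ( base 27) 5G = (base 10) 151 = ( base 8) 227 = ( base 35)4B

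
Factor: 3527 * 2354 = 2^1 *11^1*107^1*3527^1  =  8302558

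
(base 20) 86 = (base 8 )246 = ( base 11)141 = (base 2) 10100110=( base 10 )166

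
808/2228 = 202/557=0.36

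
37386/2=18693=18693.00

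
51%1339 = 51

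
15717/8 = 15717/8 = 1964.62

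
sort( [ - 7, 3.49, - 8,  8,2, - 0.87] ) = [ - 8, - 7, - 0.87,  2, 3.49,8]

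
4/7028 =1/1757 =0.00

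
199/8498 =199/8498 = 0.02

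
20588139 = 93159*221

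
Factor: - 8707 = - 8707^1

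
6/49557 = 2/16519=0.00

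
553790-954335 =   -  400545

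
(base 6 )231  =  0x5b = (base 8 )133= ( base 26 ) 3d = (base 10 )91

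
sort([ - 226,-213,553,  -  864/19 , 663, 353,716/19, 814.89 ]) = [-226 ,- 213, - 864/19,716/19,  353, 553 , 663,814.89]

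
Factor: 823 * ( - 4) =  - 2^2*823^1= - 3292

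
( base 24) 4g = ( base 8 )160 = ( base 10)112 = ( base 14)80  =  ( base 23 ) 4K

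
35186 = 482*73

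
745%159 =109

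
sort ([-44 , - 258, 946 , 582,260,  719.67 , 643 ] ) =[ - 258, - 44, 260, 582,643, 719.67,946]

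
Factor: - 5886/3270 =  - 3^2*5^( - 1) = - 9/5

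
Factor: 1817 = 23^1 * 79^1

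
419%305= 114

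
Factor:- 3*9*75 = -2025 = -3^4*5^2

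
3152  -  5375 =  - 2223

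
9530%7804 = 1726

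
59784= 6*9964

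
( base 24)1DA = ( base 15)3ED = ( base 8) 1602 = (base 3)1020021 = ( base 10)898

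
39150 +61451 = 100601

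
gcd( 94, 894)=2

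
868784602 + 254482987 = 1123267589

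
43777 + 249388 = 293165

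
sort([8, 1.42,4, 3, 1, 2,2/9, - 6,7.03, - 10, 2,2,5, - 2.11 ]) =[ - 10, - 6, - 2.11,2/9, 1, 1.42, 2, 2,2,3,4,5, 7.03,8]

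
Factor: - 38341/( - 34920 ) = 2^( - 3)*3^( - 2 )*5^ ( - 1 )*23^1 *97^ ( - 1) * 1667^1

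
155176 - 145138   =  10038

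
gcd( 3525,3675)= 75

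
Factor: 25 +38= 63  =  3^2*7^1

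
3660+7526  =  11186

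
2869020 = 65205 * 44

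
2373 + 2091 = 4464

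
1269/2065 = 1269/2065 = 0.61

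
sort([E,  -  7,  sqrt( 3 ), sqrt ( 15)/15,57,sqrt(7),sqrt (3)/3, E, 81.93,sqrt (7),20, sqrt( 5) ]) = [ - 7,sqrt( 15)/15, sqrt(3)/3, sqrt( 3 ), sqrt (5),sqrt( 7),sqrt(7),  E,E, 20,57,81.93]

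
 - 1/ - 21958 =1/21958= 0.00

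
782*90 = 70380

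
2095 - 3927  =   - 1832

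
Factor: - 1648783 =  - 113^1*14591^1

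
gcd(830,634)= 2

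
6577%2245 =2087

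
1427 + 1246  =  2673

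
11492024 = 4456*2579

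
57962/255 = 227 + 77/255 =227.30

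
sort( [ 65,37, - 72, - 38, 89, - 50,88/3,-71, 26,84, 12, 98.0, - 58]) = [-72, -71, - 58, - 50, - 38,12, 26,  88/3,37, 65,  84,89,  98.0 ]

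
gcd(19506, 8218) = 2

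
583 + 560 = 1143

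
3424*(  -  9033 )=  - 30928992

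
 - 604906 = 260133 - 865039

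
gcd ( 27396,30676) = 4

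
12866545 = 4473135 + 8393410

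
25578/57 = 448 + 14/19 = 448.74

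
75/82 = 75/82 = 0.91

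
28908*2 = 57816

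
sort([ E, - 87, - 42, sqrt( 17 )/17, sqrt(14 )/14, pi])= [ - 87, - 42, sqrt( 17 )/17,sqrt( 14)/14,E,pi] 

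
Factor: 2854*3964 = 11313256 = 2^3*991^1*1427^1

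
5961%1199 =1165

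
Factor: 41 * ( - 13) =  - 533 = - 13^1*41^1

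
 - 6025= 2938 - 8963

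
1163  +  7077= 8240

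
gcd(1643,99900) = 1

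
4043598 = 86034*47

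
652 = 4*163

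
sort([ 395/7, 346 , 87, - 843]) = [ - 843, 395/7,87, 346]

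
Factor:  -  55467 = -3^2*6163^1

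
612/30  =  20 + 2/5 = 20.40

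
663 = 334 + 329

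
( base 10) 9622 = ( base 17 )1G50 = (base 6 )112314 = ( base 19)17C8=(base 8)22626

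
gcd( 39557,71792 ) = 7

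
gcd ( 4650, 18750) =150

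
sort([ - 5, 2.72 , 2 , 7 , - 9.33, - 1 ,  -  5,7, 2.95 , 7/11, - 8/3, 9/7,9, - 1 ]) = [ - 9.33 , - 5,  -  5, - 8/3, - 1 , - 1 , 7/11 , 9/7,2, 2.72,  2.95 , 7,7, 9] 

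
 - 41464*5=-207320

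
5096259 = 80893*63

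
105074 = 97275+7799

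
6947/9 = 6947/9 = 771.89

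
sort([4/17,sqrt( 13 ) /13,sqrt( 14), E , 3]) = [ 4/17, sqrt(13)/13,E, 3, sqrt(14 )]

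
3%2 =1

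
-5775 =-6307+532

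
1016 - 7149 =-6133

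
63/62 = 1 + 1/62 = 1.02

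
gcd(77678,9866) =2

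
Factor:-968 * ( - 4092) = 3961056 = 2^5*3^1*11^3 * 31^1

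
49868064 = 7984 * 6246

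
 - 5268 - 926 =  - 6194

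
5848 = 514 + 5334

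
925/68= 925/68 = 13.60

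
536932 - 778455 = -241523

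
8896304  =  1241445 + 7654859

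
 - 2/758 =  - 1 + 378/379 = - 0.00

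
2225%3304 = 2225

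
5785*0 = 0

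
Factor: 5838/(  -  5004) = - 2^( - 1)*3^( - 1)*7^1 = -  7/6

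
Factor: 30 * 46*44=2^4 *3^1*5^1*11^1 * 23^1 = 60720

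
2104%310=244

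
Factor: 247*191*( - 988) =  - 2^2*13^2*19^2 * 191^1 = - 46610876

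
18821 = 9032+9789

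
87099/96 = 907+9/32 = 907.28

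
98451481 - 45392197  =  53059284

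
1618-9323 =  - 7705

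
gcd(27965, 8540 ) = 35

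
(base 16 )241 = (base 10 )577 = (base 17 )1GG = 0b1001000001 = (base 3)210101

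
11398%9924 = 1474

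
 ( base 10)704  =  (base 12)4a8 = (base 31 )MM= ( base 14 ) 384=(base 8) 1300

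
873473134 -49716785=823756349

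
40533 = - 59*( - 687)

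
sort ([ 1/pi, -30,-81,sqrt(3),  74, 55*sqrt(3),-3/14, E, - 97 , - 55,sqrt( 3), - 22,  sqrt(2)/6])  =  [ - 97, - 81,-55, - 30, - 22, - 3/14, sqrt ( 2)/6, 1/pi, sqrt( 3 ), sqrt(3), E, 74, 55 * sqrt(3)] 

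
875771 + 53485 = 929256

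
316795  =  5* 63359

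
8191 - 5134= 3057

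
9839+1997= 11836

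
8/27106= 4/13553 = 0.00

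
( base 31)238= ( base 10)2023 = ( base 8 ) 3747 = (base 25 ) 35n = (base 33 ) 1sa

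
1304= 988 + 316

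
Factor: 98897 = 98897^1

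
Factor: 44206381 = 83^1 * 532607^1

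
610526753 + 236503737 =847030490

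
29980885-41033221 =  - 11052336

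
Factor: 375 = 3^1*5^3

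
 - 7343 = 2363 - 9706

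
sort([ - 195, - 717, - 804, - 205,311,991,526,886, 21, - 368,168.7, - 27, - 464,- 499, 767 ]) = [ - 804,-717, - 499,  -  464, - 368, - 205, -195, - 27,21, 168.7,311 , 526 , 767, 886,991]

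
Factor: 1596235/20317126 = 2^( - 1)*5^1*53^ ( - 1)*131^1*2437^1* 191671^( - 1)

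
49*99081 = 4854969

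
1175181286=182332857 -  - 992848429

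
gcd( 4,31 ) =1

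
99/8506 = 99/8506 = 0.01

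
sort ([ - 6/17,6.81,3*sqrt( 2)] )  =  [ - 6/17,3*sqrt( 2), 6.81]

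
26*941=24466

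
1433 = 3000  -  1567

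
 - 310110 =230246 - 540356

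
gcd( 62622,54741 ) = 213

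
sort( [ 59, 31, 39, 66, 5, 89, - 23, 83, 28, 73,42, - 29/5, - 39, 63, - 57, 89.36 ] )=[ - 57, - 39, - 23,-29/5 , 5,28, 31,  39, 42, 59 , 63,66,  73, 83, 89, 89.36 ]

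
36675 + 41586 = 78261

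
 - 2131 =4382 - 6513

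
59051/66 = 894  +  47/66 = 894.71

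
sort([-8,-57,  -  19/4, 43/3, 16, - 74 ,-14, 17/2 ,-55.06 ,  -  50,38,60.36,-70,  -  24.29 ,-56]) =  [  -  74, - 70, - 57 ,-56,-55.06, - 50, - 24.29 ,- 14, - 8 , - 19/4 , 17/2, 43/3 , 16,38,60.36]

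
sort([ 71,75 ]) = [71,75 ] 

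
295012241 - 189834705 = 105177536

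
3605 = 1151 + 2454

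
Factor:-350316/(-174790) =175158/87395 = 2^1 * 3^2*5^( - 1 ) * 7^(-1 )*11^(-1 ) * 37^1*227^ ( - 1)*263^1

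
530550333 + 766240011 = 1296790344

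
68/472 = 17/118 = 0.14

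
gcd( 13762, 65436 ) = 14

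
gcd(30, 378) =6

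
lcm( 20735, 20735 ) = 20735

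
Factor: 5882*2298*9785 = 2^2*3^1 * 5^1 * 17^1*19^1*103^1*173^1*383^1 = 132262240260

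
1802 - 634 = 1168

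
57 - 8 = 49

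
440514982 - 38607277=401907705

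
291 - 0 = 291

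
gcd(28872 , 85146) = 6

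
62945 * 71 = 4469095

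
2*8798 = 17596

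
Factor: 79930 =2^1 * 5^1* 7993^1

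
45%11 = 1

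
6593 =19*347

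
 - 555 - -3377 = 2822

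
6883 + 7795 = 14678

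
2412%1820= 592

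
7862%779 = 72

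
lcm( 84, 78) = 1092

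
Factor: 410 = 2^1*5^1*41^1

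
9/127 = 9/127 = 0.07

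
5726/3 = 1908+2/3 = 1908.67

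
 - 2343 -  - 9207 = 6864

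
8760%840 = 360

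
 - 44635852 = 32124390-76760242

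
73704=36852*2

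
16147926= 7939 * 2034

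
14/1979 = 14/1979 =0.01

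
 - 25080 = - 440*57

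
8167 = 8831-664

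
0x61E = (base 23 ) 2m2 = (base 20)3I6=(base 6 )11130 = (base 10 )1566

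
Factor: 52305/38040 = 11/8 = 2^ ( - 3) * 11^1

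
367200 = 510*720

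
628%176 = 100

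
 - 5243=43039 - 48282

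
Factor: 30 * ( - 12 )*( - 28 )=10080 = 2^5*3^2*5^1 * 7^1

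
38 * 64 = 2432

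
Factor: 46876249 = 7^1 * 19^1*47^1*7499^1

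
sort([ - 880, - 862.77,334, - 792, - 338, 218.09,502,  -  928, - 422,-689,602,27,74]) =[ - 928,-880, - 862.77, - 792 , - 689,-422, - 338, 27,74,218.09, 334, 502,602]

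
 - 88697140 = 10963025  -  99660165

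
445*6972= 3102540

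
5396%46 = 14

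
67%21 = 4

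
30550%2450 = 1150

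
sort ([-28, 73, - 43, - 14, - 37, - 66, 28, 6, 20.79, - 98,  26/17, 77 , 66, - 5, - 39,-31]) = [ - 98,-66, - 43,  -  39,  -  37, - 31,-28, - 14, - 5, 26/17, 6, 20.79, 28, 66 , 73, 77 ]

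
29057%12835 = 3387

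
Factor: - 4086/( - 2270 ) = 9/5 = 3^2*5^(  -  1) 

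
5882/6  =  2941/3 = 980.33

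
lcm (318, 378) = 20034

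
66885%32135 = 2615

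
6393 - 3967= 2426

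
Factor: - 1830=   -2^1 * 3^1*5^1*61^1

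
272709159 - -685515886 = 958225045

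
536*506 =271216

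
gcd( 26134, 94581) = 1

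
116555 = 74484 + 42071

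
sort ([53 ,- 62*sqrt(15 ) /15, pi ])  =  [ - 62*sqrt( 15)/15,pi,53 ]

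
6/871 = 6/871 = 0.01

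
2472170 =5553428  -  3081258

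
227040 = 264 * 860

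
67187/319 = 210 + 197/319 = 210.62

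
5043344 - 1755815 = 3287529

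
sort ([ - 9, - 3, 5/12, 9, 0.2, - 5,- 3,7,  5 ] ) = [ - 9,  -  5,  -  3,  -  3,  0.2,5/12,5,  7,9] 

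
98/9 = 98/9 = 10.89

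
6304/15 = 420+ 4/15 = 420.27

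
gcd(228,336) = 12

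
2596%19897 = 2596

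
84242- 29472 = 54770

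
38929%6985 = 4004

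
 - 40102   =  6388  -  46490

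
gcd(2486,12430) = 2486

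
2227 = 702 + 1525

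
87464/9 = 9718 + 2/9 =9718.22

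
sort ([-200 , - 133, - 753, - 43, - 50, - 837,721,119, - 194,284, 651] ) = [ - 837, - 753, - 200,- 194,-133, - 50, - 43, 119,  284,651,  721] 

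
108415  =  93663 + 14752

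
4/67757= 4/67757 =0.00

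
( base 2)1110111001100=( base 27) ACE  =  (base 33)705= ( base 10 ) 7628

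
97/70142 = 97/70142 = 0.00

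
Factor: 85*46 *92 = 2^3*5^1 * 17^1*23^2 = 359720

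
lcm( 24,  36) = 72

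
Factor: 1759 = 1759^1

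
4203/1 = 4203= 4203.00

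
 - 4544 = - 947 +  - 3597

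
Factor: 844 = 2^2*211^1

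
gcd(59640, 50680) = 280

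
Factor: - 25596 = -2^2*3^4*79^1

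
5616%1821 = 153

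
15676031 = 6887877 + 8788154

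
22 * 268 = 5896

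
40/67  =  40/67 = 0.60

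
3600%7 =2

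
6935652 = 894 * 7758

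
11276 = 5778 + 5498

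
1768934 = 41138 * 43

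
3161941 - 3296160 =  - 134219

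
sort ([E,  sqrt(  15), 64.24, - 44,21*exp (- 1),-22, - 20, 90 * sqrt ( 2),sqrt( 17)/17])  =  [  -  44, - 22, - 20, sqrt( 17 ) /17,E, sqrt (15),21*exp ( - 1), 64.24,90*sqrt( 2)]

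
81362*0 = 0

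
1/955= 1/955=0.00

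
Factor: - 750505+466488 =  - 284017 = - 191^1*1487^1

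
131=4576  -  4445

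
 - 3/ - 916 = 3/916= 0.00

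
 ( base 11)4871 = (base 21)E97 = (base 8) 14342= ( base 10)6370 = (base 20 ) fia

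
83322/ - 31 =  - 83322/31 =- 2687.81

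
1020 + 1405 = 2425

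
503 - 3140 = - 2637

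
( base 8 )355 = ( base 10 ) 237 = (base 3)22210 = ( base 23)A7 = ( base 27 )8l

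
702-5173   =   - 4471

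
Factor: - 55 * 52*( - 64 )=183040= 2^8*5^1 * 11^1*13^1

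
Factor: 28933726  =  2^1*31^1*466673^1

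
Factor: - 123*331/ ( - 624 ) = 13571/208 = 2^( - 4)*13^ (-1)*41^1 * 331^1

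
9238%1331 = 1252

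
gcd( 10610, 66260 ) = 10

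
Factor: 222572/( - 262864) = -2^( - 2 ) * 2347^(-1 )*7949^1 = - 7949/9388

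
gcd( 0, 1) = 1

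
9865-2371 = 7494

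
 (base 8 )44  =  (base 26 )1a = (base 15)26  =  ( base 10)36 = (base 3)1100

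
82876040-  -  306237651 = 389113691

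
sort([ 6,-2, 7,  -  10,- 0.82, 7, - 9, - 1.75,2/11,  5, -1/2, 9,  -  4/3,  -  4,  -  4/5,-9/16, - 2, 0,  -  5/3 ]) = [ - 10, - 9, - 4, - 2,-2,  -  1.75,-5/3, - 4/3, - 0.82,  -  4/5,  -  9/16, - 1/2, 0, 2/11,5, 6, 7,  7, 9 ]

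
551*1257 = 692607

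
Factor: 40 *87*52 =2^5*3^1*5^1* 13^1*29^1 = 180960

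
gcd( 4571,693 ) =7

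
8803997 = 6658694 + 2145303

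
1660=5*332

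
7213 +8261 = 15474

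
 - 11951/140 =-86 + 89/140 = - 85.36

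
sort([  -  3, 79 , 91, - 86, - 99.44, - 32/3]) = [ - 99.44,  -  86,  -  32/3, - 3,79,91 ]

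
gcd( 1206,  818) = 2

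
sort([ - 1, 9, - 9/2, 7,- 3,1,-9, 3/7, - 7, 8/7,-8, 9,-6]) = [ -9, - 8, - 7,-6, - 9/2,-3, - 1, 3/7, 1, 8/7, 7, 9, 9] 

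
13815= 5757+8058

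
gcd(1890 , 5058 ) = 18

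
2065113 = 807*2559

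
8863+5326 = 14189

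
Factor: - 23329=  - 41^1 * 569^1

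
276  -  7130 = - 6854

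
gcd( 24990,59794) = 14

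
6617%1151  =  862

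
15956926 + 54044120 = 70001046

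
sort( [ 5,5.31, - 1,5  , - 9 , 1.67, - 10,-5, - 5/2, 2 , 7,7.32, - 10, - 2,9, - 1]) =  [ - 10, - 10, - 9, - 5, - 5/2 ,-2, - 1, - 1, 1.67, 2,  5,5, 5.31,  7,7.32,9 ]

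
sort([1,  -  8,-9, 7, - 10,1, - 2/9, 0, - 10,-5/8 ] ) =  [ - 10 ,-10,  -  9,  -  8 , - 5/8, - 2/9,0,1,  1,7] 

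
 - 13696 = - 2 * 6848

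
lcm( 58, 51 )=2958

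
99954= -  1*( - 99954)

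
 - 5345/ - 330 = 1069/66 =16.20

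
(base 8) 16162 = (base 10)7282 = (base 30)82M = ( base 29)8J3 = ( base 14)2922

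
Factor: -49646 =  - 2^1*103^1*241^1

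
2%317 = 2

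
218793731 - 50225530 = 168568201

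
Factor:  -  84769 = -103^1*823^1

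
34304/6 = 17152/3 = 5717.33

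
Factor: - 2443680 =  - 2^5*  3^2*5^1  *  1697^1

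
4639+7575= 12214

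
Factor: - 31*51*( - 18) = 28458 = 2^1*3^3*17^1*31^1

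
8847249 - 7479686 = 1367563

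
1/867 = 1/867=0.00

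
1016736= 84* 12104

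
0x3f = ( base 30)23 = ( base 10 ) 63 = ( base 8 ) 77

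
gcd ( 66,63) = 3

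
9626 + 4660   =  14286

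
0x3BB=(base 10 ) 955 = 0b1110111011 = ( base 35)ra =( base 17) 353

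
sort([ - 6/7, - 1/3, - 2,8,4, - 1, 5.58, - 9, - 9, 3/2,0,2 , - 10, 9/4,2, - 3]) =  [ - 10, - 9, - 9, - 3, - 2, - 1, - 6/7, - 1/3, 0, 3/2, 2, 2,9/4, 4,  5.58,8]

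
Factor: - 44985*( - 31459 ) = 1415183115 = 3^1*5^1*163^1 *193^1*2999^1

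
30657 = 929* 33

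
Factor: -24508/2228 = -11 = -  11^1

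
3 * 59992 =179976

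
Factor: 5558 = 2^1*7^1*397^1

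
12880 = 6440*2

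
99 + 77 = 176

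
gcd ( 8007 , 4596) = 3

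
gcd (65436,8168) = 4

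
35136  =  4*8784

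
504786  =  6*84131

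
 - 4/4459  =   - 1 + 4455/4459 = - 0.00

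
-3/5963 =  - 3/5963 = - 0.00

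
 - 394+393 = - 1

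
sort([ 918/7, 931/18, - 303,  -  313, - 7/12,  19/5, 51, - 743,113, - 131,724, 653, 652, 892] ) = [  -  743,-313, - 303, -131, - 7/12, 19/5, 51, 931/18, 113,918/7, 652, 653,724, 892] 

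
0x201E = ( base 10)8222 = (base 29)9MF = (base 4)2000132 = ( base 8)20036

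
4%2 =0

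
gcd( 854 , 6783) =7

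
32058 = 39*822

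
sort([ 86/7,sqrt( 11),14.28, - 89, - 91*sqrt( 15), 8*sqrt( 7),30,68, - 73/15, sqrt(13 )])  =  [ - 91*sqrt( 15), - 89, - 73/15, sqrt (11 ),sqrt(13), 86/7, 14.28,8*sqrt( 7),30,68] 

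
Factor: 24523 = 137^1*179^1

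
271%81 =28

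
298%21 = 4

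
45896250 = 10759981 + 35136269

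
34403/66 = 34403/66=521.26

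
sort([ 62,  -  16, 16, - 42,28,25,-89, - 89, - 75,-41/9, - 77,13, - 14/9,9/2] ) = [ - 89, - 89,- 77,- 75,  -  42,-16, - 41/9, -14/9,9/2,  13 , 16,25,28, 62]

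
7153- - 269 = 7422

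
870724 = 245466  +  625258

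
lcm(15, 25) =75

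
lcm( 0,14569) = 0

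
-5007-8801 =  -  13808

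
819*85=69615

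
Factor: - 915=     -  3^1 * 5^1*61^1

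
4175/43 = 97 + 4/43 = 97.09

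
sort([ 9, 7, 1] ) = [ 1,7,  9]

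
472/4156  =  118/1039 =0.11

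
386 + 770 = 1156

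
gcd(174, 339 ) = 3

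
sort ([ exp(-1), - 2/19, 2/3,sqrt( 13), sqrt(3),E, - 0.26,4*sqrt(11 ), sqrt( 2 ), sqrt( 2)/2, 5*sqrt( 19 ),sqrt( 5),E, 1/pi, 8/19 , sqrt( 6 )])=[ - 0.26 , - 2/19,1/pi, exp( - 1 ), 8/19,2/3 , sqrt(  2 )/2, sqrt(2 ),sqrt( 3), sqrt( 5 ),sqrt( 6),E, E,sqrt( 13 )  ,  4*sqrt(11), 5 *sqrt( 19 ) ] 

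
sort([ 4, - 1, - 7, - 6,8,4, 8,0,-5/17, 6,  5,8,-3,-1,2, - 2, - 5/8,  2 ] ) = [-7,-6, - 3, - 2,-1, - 1, - 5/8, - 5/17,  0,2,2,4,4, 5,6,8, 8,8]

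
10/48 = 5/24 = 0.21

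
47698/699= 68  +  166/699 = 68.24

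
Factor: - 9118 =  - 2^1*47^1*97^1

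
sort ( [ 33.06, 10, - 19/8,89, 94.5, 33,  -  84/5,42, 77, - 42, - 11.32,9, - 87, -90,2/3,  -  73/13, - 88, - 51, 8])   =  [ -90,-88, - 87, - 51, - 42, - 84/5, - 11.32, -73/13, - 19/8, 2/3,8 , 9, 10,33, 33.06 , 42, 77,  89, 94.5]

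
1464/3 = 488= 488.00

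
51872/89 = 51872/89 = 582.83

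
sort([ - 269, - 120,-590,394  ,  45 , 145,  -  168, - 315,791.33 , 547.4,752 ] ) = [ - 590, - 315,-269, -168, - 120,45, 145,394, 547.4,752, 791.33]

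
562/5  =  562/5 = 112.40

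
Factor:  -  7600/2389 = - 2^4*5^2 * 19^1*2389^(-1)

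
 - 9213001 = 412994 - 9625995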